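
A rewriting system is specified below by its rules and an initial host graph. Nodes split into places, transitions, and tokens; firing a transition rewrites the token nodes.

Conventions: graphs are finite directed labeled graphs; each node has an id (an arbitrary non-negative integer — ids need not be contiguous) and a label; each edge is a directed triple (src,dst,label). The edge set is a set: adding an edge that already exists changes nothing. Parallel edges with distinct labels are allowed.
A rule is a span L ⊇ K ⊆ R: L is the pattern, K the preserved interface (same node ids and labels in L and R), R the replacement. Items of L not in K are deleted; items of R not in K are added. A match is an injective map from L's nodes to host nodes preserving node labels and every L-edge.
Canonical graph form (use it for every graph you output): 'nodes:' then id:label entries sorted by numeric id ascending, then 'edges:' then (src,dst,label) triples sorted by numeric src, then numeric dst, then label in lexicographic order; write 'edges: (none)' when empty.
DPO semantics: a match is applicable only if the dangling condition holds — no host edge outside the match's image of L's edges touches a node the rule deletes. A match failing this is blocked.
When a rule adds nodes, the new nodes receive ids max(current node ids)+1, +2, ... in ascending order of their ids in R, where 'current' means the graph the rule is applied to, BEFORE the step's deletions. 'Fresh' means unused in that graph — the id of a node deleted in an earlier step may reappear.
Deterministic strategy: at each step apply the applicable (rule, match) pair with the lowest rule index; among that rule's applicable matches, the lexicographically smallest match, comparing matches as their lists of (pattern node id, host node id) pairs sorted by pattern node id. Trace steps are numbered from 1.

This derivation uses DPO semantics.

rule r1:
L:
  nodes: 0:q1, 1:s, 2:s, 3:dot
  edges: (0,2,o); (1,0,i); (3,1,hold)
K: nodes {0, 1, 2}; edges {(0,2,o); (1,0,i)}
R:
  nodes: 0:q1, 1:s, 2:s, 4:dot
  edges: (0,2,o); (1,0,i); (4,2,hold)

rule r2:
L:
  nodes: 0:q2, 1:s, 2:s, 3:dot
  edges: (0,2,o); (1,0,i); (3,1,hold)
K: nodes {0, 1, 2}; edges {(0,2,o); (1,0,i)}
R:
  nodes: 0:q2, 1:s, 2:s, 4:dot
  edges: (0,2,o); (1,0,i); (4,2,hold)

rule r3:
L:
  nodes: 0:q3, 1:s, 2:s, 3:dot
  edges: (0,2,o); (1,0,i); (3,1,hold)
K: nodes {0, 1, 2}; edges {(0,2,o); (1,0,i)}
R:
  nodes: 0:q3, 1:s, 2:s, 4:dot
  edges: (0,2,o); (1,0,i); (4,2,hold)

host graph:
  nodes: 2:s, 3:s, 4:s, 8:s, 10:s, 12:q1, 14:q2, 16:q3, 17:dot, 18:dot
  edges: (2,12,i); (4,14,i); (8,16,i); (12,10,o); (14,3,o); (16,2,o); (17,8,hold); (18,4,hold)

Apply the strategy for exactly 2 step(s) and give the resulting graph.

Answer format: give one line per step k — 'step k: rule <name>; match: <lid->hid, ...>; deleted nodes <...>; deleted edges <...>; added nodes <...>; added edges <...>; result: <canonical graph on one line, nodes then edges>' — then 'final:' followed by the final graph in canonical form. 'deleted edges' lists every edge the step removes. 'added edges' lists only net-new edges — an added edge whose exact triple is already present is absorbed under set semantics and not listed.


step 1: rule r2; match: 0->14, 1->4, 2->3, 3->18; deleted nodes 18; deleted edges (18,4,hold); added nodes 19; added edges (19,3,hold); result: nodes: 2:s, 3:s, 4:s, 8:s, 10:s, 12:q1, 14:q2, 16:q3, 17:dot, 19:dot edges: (2,12,i); (4,14,i); (8,16,i); (12,10,o); (14,3,o); (16,2,o); (17,8,hold); (19,3,hold)
step 2: rule r3; match: 0->16, 1->8, 2->2, 3->17; deleted nodes 17; deleted edges (17,8,hold); added nodes 20; added edges (20,2,hold); result: nodes: 2:s, 3:s, 4:s, 8:s, 10:s, 12:q1, 14:q2, 16:q3, 19:dot, 20:dot edges: (2,12,i); (4,14,i); (8,16,i); (12,10,o); (14,3,o); (16,2,o); (19,3,hold); (20,2,hold)
final:
nodes: 2:s, 3:s, 4:s, 8:s, 10:s, 12:q1, 14:q2, 16:q3, 19:dot, 20:dot
edges: (2,12,i); (4,14,i); (8,16,i); (12,10,o); (14,3,o); (16,2,o); (19,3,hold); (20,2,hold)


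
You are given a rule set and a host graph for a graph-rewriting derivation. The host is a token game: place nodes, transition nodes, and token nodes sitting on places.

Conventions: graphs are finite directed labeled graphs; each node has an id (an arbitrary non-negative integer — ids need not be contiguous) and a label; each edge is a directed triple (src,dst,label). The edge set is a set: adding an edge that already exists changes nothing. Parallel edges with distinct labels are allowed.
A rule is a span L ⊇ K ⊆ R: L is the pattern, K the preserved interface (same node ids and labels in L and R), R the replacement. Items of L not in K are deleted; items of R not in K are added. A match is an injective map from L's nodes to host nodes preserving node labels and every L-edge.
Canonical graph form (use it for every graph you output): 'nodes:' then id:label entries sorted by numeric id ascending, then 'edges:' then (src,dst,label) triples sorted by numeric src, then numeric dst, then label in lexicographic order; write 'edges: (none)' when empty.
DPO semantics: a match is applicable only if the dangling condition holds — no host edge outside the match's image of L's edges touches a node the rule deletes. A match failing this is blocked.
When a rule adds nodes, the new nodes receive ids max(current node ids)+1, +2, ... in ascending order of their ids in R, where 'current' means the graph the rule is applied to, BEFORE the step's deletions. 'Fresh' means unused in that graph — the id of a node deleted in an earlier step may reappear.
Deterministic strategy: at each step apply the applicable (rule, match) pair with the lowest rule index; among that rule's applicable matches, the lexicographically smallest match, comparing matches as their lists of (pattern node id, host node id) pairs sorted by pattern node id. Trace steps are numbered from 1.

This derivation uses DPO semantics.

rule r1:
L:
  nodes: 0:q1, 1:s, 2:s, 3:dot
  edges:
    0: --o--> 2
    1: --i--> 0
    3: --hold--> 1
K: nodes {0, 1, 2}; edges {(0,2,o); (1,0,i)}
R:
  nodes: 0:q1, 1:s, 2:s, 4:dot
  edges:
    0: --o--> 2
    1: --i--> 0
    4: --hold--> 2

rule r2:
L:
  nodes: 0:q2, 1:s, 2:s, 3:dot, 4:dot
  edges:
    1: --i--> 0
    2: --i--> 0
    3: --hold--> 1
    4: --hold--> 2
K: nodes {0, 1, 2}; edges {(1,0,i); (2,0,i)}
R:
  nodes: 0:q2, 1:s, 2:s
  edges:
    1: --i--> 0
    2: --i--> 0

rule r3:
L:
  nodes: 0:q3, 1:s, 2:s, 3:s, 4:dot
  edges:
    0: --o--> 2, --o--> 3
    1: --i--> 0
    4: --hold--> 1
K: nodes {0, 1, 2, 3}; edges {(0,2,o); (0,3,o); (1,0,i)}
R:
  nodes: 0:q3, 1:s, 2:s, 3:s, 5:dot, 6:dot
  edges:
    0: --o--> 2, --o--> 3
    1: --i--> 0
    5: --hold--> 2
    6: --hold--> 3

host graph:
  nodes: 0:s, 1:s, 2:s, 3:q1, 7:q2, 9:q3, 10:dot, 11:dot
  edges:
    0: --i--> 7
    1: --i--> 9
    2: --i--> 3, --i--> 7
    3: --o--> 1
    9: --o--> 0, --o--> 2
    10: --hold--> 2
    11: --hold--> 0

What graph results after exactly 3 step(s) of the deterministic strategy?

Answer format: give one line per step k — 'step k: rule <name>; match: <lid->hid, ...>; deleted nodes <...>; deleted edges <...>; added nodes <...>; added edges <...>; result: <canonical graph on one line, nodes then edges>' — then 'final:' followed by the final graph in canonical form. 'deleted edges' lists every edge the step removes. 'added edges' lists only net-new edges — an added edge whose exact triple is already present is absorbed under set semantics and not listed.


step 1: rule r1; match: 0->3, 1->2, 2->1, 3->10; deleted nodes 10; deleted edges (10,2,hold); added nodes 12; added edges (12,1,hold); result: nodes: 0:s, 1:s, 2:s, 3:q1, 7:q2, 9:q3, 11:dot, 12:dot edges: (0,7,i); (1,9,i); (2,3,i); (2,7,i); (3,1,o); (9,0,o); (9,2,o); (11,0,hold); (12,1,hold)
step 2: rule r3; match: 0->9, 1->1, 2->0, 3->2, 4->12; deleted nodes 12; deleted edges (12,1,hold); added nodes 13, 14; added edges (13,0,hold); (14,2,hold); result: nodes: 0:s, 1:s, 2:s, 3:q1, 7:q2, 9:q3, 11:dot, 13:dot, 14:dot edges: (0,7,i); (1,9,i); (2,3,i); (2,7,i); (3,1,o); (9,0,o); (9,2,o); (11,0,hold); (13,0,hold); (14,2,hold)
step 3: rule r1; match: 0->3, 1->2, 2->1, 3->14; deleted nodes 14; deleted edges (14,2,hold); added nodes 15; added edges (15,1,hold); result: nodes: 0:s, 1:s, 2:s, 3:q1, 7:q2, 9:q3, 11:dot, 13:dot, 15:dot edges: (0,7,i); (1,9,i); (2,3,i); (2,7,i); (3,1,o); (9,0,o); (9,2,o); (11,0,hold); (13,0,hold); (15,1,hold)
final:
nodes: 0:s, 1:s, 2:s, 3:q1, 7:q2, 9:q3, 11:dot, 13:dot, 15:dot
edges: (0,7,i); (1,9,i); (2,3,i); (2,7,i); (3,1,o); (9,0,o); (9,2,o); (11,0,hold); (13,0,hold); (15,1,hold)


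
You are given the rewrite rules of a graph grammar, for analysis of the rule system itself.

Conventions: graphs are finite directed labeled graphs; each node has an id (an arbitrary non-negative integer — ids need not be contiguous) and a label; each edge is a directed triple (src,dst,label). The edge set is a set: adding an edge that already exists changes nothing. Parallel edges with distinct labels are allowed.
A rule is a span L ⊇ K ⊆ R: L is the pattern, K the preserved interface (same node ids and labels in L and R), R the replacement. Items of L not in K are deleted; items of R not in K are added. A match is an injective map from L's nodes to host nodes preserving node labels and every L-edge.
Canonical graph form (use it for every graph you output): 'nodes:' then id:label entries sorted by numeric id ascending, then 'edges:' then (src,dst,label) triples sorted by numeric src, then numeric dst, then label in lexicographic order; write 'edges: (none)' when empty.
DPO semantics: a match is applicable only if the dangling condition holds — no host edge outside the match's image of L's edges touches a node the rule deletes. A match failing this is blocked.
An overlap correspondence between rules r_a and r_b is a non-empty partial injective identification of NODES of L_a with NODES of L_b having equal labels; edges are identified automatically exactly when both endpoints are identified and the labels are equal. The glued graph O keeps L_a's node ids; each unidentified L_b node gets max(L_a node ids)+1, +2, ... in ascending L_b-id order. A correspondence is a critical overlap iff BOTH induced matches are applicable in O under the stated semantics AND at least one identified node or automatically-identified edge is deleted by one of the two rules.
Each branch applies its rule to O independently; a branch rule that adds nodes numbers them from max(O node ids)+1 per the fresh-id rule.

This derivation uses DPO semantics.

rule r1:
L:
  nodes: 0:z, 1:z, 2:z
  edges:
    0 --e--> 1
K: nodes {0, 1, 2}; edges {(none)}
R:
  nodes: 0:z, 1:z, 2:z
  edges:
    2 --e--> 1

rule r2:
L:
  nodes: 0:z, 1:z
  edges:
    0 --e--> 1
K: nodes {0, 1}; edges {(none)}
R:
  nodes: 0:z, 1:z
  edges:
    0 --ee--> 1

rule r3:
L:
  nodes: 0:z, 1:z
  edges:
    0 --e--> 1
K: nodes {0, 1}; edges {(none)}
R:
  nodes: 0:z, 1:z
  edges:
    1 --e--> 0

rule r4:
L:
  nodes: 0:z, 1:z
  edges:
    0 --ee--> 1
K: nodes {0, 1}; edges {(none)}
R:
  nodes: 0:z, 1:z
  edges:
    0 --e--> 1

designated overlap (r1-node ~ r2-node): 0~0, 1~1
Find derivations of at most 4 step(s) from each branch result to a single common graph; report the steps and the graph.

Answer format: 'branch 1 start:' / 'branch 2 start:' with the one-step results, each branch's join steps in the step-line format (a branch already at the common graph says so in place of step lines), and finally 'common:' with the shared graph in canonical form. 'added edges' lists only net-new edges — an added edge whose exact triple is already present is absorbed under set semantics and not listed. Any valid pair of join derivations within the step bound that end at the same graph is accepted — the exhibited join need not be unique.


branch 1 start:
nodes: 0:z, 1:z, 2:z
edges: (2,1,e)
branch 2 start:
nodes: 0:z, 1:z, 2:z
edges: (0,1,ee)
branch 1 step 1: rule r1; match: 0->2, 1->1, 2->0; deleted nodes (none); deleted edges (2,1,e); added nodes (none); added edges (0,1,e); result: nodes: 0:z, 1:z, 2:z edges: (0,1,e)
branch 2 step 1: rule r4; match: 0->0, 1->1; deleted nodes (none); deleted edges (0,1,ee); added nodes (none); added edges (0,1,e); result: nodes: 0:z, 1:z, 2:z edges: (0,1,e)
common:
nodes: 0:z, 1:z, 2:z
edges: (0,1,e)


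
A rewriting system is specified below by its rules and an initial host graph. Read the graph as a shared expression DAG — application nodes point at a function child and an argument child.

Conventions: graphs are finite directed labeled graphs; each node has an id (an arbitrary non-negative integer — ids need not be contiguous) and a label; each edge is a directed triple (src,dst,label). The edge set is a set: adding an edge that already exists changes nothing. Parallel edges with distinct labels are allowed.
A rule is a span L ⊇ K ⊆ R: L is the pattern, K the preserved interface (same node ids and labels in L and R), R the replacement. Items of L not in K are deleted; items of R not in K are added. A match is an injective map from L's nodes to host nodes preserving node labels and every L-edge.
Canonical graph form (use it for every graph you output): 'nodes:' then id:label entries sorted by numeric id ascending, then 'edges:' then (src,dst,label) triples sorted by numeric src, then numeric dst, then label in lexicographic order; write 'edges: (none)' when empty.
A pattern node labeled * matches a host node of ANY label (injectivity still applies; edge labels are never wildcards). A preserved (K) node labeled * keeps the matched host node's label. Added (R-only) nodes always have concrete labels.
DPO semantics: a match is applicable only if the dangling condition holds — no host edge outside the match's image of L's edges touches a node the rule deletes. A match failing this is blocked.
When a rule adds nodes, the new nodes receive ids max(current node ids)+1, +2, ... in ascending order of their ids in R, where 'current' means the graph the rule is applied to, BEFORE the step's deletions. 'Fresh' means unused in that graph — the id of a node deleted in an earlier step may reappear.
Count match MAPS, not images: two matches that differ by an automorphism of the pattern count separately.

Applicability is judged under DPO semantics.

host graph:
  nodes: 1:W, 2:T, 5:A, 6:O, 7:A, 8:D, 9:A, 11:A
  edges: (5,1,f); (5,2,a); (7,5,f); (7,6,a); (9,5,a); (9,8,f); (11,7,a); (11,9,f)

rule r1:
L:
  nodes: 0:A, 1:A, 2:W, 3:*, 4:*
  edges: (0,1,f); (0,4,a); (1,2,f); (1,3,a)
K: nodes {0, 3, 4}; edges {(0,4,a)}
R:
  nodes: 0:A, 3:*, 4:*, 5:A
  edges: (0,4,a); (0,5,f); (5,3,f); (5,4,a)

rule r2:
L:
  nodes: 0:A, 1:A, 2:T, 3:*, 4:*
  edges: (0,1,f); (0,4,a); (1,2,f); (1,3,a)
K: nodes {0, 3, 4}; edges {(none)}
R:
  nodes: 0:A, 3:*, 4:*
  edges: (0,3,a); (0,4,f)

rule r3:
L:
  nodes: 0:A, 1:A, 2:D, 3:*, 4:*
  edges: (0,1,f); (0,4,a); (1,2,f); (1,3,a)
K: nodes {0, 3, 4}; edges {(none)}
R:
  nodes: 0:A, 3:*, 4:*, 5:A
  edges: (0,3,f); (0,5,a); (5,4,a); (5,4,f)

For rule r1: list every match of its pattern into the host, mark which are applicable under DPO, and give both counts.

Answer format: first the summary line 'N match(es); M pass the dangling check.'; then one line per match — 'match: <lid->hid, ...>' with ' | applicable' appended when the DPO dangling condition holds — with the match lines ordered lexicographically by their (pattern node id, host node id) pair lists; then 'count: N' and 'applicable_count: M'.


1 match(es); 0 pass the dangling check.
match: 0->7, 1->5, 2->1, 3->2, 4->6
count: 1
applicable_count: 0


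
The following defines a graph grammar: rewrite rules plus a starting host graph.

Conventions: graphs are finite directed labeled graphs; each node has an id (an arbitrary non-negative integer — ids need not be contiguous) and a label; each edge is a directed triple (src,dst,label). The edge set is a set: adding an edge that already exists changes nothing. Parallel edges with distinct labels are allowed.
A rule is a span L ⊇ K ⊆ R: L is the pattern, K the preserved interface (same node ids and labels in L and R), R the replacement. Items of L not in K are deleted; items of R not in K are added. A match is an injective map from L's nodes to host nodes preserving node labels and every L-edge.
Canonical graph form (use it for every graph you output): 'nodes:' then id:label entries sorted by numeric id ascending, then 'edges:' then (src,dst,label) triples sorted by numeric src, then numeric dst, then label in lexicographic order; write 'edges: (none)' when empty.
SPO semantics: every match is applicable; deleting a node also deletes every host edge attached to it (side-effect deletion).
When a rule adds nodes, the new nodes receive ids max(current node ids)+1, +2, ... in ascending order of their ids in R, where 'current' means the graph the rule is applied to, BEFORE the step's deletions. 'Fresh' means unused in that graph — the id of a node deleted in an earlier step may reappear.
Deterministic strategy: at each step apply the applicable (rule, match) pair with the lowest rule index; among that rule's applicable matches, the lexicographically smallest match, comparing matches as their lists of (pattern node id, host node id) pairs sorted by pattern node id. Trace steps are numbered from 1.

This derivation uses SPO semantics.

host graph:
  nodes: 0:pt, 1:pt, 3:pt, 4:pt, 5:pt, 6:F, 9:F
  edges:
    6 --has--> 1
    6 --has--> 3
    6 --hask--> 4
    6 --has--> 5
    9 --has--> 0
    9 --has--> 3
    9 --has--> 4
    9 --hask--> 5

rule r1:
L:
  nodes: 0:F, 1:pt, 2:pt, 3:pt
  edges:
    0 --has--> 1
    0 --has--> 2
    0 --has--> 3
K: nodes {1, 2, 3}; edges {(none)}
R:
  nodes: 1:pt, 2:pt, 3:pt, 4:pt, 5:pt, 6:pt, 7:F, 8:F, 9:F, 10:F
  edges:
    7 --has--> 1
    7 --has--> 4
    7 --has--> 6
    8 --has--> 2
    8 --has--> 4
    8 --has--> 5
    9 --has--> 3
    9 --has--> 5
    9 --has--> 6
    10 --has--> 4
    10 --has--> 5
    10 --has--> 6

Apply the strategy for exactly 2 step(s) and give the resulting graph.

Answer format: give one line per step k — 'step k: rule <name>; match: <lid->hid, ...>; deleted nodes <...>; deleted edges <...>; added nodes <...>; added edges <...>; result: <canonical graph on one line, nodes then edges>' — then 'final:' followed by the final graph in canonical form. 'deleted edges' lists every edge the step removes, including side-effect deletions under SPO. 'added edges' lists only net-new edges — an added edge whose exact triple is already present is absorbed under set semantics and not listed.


step 1: rule r1; match: 0->6, 1->1, 2->3, 3->5; deleted nodes 6; deleted edges (6,1,has); (6,3,has); (6,4,hask); (6,5,has); added nodes 10, 11, 12, 13, 14, 15, 16; added edges (13,1,has); (13,10,has); (13,12,has); (14,3,has); (14,10,has); (14,11,has); (15,5,has); (15,11,has); (15,12,has); (16,10,has); (16,11,has); (16,12,has); result: nodes: 0:pt, 1:pt, 3:pt, 4:pt, 5:pt, 9:F, 10:pt, 11:pt, 12:pt, 13:F, 14:F, 15:F, 16:F edges: (9,0,has); (9,3,has); (9,4,has); (9,5,hask); (13,1,has); (13,10,has); (13,12,has); (14,3,has); (14,10,has); (14,11,has); (15,5,has); (15,11,has); (15,12,has); (16,10,has); (16,11,has); (16,12,has)
step 2: rule r1; match: 0->9, 1->0, 2->3, 3->4; deleted nodes 9; deleted edges (9,0,has); (9,3,has); (9,4,has); (9,5,hask); added nodes 17, 18, 19, 20, 21, 22, 23; added edges (20,0,has); (20,17,has); (20,19,has); (21,3,has); (21,17,has); (21,18,has); (22,4,has); (22,18,has); (22,19,has); (23,17,has); (23,18,has); (23,19,has); result: nodes: 0:pt, 1:pt, 3:pt, 4:pt, 5:pt, 10:pt, 11:pt, 12:pt, 13:F, 14:F, 15:F, 16:F, 17:pt, 18:pt, 19:pt, 20:F, 21:F, 22:F, 23:F edges: (13,1,has); (13,10,has); (13,12,has); (14,3,has); (14,10,has); (14,11,has); (15,5,has); (15,11,has); (15,12,has); (16,10,has); (16,11,has); (16,12,has); (20,0,has); (20,17,has); (20,19,has); (21,3,has); (21,17,has); (21,18,has); (22,4,has); (22,18,has); (22,19,has); (23,17,has); (23,18,has); (23,19,has)
final:
nodes: 0:pt, 1:pt, 3:pt, 4:pt, 5:pt, 10:pt, 11:pt, 12:pt, 13:F, 14:F, 15:F, 16:F, 17:pt, 18:pt, 19:pt, 20:F, 21:F, 22:F, 23:F
edges: (13,1,has); (13,10,has); (13,12,has); (14,3,has); (14,10,has); (14,11,has); (15,5,has); (15,11,has); (15,12,has); (16,10,has); (16,11,has); (16,12,has); (20,0,has); (20,17,has); (20,19,has); (21,3,has); (21,17,has); (21,18,has); (22,4,has); (22,18,has); (22,19,has); (23,17,has); (23,18,has); (23,19,has)


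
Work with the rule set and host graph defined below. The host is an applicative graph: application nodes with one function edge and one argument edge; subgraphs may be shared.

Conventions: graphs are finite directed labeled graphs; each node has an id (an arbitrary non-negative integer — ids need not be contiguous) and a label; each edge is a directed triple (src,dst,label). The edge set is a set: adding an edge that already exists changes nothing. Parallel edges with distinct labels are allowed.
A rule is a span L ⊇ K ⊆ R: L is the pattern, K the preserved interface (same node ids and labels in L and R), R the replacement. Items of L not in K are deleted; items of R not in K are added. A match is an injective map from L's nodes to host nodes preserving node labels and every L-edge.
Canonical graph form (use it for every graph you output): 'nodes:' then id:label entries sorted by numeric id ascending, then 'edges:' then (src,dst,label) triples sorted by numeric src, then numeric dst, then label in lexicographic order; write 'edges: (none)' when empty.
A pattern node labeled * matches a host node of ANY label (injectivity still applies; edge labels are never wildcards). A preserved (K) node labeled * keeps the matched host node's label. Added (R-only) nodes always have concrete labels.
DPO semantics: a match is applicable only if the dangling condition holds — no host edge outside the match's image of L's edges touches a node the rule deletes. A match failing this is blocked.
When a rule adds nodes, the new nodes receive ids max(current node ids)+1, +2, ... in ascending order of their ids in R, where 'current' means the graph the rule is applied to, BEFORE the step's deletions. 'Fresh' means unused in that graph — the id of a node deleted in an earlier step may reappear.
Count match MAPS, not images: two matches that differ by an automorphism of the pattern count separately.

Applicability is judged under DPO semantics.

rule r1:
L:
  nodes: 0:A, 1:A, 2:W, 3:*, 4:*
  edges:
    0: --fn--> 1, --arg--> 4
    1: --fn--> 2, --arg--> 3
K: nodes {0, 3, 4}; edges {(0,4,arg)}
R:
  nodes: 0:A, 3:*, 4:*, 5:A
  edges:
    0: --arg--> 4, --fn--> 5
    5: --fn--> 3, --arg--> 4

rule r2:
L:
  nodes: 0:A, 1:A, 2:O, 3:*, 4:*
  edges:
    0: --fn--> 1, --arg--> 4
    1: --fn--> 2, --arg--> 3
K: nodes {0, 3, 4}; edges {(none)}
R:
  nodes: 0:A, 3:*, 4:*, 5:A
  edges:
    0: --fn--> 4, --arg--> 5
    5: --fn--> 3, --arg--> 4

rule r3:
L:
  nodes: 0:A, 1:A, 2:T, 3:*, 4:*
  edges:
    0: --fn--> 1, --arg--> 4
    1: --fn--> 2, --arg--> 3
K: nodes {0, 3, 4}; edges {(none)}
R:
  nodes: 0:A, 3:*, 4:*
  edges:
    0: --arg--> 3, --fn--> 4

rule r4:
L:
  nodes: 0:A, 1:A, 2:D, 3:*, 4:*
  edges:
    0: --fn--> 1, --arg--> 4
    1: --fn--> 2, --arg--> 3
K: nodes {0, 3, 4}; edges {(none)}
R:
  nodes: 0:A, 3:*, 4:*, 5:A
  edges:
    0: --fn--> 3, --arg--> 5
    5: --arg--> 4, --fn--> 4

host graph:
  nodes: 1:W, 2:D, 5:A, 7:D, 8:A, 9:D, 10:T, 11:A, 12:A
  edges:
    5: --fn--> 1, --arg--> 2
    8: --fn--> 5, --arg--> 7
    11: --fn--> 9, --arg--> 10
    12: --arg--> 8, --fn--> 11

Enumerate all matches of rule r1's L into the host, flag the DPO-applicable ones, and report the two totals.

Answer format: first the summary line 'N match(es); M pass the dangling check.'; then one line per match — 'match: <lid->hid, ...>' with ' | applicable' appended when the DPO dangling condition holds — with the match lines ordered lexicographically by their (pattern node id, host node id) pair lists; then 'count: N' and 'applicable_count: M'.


1 match(es); 1 pass the dangling check.
match: 0->8, 1->5, 2->1, 3->2, 4->7 | applicable
count: 1
applicable_count: 1


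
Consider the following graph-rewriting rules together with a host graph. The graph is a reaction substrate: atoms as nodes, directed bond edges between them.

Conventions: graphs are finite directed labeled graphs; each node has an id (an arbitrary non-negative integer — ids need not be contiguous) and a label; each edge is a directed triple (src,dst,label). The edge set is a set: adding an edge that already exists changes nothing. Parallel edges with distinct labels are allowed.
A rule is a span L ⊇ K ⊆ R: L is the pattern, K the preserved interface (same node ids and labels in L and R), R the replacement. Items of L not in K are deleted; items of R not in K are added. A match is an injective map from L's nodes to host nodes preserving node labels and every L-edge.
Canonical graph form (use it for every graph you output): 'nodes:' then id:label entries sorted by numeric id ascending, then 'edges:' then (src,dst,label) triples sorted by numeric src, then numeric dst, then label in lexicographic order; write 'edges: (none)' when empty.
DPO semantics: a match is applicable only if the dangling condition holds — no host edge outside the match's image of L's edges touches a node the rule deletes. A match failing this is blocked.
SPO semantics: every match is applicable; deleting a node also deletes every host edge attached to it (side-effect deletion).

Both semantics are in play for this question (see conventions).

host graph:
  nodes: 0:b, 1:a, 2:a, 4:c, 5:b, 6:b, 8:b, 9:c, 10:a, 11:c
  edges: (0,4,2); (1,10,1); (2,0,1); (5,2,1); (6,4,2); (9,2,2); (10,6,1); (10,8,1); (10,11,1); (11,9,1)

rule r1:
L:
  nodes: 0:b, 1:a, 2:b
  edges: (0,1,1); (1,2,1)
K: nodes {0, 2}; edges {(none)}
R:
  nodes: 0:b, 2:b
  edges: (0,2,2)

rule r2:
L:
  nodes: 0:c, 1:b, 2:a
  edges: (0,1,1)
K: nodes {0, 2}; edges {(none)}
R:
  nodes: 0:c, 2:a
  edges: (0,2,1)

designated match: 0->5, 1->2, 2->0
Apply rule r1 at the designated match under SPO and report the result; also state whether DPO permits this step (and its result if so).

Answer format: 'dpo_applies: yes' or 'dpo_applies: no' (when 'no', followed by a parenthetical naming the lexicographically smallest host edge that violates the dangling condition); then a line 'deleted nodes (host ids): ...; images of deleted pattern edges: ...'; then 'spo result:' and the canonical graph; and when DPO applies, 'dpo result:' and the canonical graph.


dpo_applies: no
(the rule deletes node 2, which keeps host edge (9,2,2) outside the match image — the dangling condition fails, DPO blocks; SPO proceeds and side-deletes such edges)
deleted nodes (host ids): 2; images of deleted pattern edges: (2,0,1); (5,2,1)
spo result:
nodes: 0:b, 1:a, 4:c, 5:b, 6:b, 8:b, 9:c, 10:a, 11:c
edges: (0,4,2); (1,10,1); (5,0,2); (6,4,2); (10,6,1); (10,8,1); (10,11,1); (11,9,1)


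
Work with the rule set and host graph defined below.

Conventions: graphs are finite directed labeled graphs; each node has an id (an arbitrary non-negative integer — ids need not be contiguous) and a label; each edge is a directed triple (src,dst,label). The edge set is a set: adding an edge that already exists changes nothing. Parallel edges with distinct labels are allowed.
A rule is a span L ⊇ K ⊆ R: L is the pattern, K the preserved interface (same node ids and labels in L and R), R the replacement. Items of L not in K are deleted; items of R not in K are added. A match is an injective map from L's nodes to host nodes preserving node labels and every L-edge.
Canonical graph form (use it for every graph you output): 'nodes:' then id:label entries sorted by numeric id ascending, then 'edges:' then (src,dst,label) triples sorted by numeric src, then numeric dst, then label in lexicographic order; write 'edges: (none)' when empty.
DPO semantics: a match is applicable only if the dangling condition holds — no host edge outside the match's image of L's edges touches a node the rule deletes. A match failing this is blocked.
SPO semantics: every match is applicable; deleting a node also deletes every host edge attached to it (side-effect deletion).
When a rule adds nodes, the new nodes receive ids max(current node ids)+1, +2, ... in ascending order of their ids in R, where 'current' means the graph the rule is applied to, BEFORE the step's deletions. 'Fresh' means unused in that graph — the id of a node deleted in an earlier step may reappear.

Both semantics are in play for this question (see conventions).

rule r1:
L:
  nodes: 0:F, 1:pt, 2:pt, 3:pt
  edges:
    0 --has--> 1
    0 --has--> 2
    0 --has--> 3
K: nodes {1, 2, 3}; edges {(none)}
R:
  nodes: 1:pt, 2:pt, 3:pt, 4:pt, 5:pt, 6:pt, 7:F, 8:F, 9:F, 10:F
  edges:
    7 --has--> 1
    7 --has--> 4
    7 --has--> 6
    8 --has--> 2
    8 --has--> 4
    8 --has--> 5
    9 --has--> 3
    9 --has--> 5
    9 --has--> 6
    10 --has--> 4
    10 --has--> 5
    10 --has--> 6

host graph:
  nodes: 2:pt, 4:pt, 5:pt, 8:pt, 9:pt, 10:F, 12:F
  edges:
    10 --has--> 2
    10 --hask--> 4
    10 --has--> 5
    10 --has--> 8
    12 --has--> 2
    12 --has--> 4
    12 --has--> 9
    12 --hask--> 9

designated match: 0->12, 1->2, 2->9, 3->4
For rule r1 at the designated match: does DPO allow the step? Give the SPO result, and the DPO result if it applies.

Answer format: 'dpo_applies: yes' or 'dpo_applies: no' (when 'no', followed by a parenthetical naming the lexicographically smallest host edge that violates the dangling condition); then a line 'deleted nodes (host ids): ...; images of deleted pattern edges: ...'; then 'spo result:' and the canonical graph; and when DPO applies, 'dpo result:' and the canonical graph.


dpo_applies: no
(the rule deletes node 12, which keeps host edge (12,9,hask) outside the match image — the dangling condition fails, DPO blocks; SPO proceeds and side-deletes such edges)
deleted nodes (host ids): 12; images of deleted pattern edges: (12,2,has); (12,4,has); (12,9,has)
spo result:
nodes: 2:pt, 4:pt, 5:pt, 8:pt, 9:pt, 10:F, 13:pt, 14:pt, 15:pt, 16:F, 17:F, 18:F, 19:F
edges: (10,2,has); (10,4,hask); (10,5,has); (10,8,has); (16,2,has); (16,13,has); (16,15,has); (17,9,has); (17,13,has); (17,14,has); (18,4,has); (18,14,has); (18,15,has); (19,13,has); (19,14,has); (19,15,has)


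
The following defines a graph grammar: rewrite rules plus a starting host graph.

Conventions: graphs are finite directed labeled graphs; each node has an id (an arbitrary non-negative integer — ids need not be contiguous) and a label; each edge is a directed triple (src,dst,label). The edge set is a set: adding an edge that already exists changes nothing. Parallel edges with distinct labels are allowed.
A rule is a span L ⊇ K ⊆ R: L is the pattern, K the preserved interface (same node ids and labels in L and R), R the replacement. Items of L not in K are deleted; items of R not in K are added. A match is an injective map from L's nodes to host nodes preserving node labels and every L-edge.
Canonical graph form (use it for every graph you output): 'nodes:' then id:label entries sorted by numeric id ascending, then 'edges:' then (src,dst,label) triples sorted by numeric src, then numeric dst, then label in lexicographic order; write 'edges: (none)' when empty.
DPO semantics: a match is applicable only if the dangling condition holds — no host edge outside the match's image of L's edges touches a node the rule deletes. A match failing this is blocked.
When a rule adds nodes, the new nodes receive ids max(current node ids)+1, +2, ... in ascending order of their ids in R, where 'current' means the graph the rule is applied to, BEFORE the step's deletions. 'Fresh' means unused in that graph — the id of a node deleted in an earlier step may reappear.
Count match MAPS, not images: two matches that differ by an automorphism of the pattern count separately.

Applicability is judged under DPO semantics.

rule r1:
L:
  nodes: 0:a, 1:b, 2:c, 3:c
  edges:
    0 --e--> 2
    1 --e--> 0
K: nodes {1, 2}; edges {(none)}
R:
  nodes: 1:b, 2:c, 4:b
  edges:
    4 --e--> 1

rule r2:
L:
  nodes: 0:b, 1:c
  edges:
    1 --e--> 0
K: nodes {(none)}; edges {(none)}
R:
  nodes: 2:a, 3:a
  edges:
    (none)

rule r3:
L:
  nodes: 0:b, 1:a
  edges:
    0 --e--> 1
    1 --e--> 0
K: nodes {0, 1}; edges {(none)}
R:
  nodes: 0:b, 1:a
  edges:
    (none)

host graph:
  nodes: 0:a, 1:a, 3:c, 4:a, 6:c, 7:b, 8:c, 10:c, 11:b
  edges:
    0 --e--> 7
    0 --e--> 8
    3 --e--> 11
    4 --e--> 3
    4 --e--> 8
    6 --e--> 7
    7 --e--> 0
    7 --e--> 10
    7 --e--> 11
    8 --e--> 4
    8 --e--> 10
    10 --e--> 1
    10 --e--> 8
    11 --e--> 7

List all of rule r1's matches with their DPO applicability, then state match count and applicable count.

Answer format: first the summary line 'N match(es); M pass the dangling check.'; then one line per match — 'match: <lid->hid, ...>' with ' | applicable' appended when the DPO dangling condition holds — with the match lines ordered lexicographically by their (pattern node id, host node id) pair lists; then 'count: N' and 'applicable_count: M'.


3 match(es); 0 pass the dangling check.
match: 0->0, 1->7, 2->8, 3->3
match: 0->0, 1->7, 2->8, 3->6
match: 0->0, 1->7, 2->8, 3->10
count: 3
applicable_count: 0


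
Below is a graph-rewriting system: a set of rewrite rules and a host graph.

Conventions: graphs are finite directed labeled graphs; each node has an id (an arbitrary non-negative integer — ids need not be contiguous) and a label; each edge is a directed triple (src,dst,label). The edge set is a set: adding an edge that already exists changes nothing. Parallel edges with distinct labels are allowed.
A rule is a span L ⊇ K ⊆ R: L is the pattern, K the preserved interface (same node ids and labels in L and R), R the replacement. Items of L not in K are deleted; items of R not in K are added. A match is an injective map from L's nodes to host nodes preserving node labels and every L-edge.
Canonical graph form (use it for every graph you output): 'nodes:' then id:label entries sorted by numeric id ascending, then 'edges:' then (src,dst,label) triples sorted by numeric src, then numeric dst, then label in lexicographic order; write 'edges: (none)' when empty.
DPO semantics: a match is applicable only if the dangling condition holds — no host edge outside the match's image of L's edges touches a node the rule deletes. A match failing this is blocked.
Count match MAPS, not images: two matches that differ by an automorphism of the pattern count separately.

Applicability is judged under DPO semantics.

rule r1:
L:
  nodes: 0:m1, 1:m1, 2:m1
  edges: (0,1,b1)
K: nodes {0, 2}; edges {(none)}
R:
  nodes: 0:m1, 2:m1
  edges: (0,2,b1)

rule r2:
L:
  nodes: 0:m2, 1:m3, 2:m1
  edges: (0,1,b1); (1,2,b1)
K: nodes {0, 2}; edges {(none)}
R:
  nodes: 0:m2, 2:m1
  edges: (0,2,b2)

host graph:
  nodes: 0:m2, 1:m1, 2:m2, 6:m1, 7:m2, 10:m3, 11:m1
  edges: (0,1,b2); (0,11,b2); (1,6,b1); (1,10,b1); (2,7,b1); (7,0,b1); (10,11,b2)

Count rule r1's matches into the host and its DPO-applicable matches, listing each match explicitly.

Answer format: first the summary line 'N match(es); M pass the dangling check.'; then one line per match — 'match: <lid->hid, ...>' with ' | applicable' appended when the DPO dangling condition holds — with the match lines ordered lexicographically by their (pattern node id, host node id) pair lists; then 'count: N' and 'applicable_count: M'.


1 match(es); 1 pass the dangling check.
match: 0->1, 1->6, 2->11 | applicable
count: 1
applicable_count: 1


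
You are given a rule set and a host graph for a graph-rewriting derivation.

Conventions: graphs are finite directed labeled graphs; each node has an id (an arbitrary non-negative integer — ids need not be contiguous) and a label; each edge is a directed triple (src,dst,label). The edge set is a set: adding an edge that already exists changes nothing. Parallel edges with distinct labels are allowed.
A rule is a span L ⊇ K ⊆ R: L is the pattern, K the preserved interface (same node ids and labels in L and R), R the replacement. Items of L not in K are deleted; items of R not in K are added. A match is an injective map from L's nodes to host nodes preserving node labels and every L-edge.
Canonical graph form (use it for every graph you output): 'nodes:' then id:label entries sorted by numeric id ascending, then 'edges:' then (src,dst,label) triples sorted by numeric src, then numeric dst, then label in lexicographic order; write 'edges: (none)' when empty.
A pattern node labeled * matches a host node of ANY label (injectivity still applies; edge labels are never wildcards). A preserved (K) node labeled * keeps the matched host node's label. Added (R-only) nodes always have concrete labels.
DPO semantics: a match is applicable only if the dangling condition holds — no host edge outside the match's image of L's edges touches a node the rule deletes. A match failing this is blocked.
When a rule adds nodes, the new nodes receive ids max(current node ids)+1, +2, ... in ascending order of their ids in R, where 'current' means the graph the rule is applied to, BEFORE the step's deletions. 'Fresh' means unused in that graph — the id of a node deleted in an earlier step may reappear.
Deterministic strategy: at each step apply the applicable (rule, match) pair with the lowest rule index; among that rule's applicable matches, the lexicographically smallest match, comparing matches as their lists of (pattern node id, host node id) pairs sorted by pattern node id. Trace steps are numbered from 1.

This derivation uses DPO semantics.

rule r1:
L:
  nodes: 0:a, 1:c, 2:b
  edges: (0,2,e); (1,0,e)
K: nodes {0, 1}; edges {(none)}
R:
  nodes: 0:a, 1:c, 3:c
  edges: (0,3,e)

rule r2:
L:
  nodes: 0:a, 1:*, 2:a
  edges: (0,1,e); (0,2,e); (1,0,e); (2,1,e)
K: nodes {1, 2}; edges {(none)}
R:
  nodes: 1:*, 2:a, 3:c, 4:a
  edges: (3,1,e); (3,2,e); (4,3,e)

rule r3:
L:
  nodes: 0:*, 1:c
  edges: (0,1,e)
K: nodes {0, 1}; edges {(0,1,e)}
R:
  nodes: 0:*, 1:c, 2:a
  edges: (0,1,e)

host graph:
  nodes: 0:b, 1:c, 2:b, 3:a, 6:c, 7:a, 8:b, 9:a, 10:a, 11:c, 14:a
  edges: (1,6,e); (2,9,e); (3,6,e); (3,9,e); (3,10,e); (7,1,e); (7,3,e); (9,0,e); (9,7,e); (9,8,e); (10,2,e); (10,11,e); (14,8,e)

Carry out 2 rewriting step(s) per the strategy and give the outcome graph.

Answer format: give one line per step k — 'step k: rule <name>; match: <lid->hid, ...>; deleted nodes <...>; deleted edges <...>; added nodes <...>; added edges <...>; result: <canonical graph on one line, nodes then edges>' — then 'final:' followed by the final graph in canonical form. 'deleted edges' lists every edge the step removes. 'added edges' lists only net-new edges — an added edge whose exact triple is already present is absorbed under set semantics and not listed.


step 1: rule r3; match: 0->1, 1->6; deleted nodes (none); deleted edges (none); added nodes 15; added edges (none); result: nodes: 0:b, 1:c, 2:b, 3:a, 6:c, 7:a, 8:b, 9:a, 10:a, 11:c, 14:a, 15:a edges: (1,6,e); (2,9,e); (3,6,e); (3,9,e); (3,10,e); (7,1,e); (7,3,e); (9,0,e); (9,7,e); (9,8,e); (10,2,e); (10,11,e); (14,8,e)
step 2: rule r3; match: 0->1, 1->6; deleted nodes (none); deleted edges (none); added nodes 16; added edges (none); result: nodes: 0:b, 1:c, 2:b, 3:a, 6:c, 7:a, 8:b, 9:a, 10:a, 11:c, 14:a, 15:a, 16:a edges: (1,6,e); (2,9,e); (3,6,e); (3,9,e); (3,10,e); (7,1,e); (7,3,e); (9,0,e); (9,7,e); (9,8,e); (10,2,e); (10,11,e); (14,8,e)
final:
nodes: 0:b, 1:c, 2:b, 3:a, 6:c, 7:a, 8:b, 9:a, 10:a, 11:c, 14:a, 15:a, 16:a
edges: (1,6,e); (2,9,e); (3,6,e); (3,9,e); (3,10,e); (7,1,e); (7,3,e); (9,0,e); (9,7,e); (9,8,e); (10,2,e); (10,11,e); (14,8,e)


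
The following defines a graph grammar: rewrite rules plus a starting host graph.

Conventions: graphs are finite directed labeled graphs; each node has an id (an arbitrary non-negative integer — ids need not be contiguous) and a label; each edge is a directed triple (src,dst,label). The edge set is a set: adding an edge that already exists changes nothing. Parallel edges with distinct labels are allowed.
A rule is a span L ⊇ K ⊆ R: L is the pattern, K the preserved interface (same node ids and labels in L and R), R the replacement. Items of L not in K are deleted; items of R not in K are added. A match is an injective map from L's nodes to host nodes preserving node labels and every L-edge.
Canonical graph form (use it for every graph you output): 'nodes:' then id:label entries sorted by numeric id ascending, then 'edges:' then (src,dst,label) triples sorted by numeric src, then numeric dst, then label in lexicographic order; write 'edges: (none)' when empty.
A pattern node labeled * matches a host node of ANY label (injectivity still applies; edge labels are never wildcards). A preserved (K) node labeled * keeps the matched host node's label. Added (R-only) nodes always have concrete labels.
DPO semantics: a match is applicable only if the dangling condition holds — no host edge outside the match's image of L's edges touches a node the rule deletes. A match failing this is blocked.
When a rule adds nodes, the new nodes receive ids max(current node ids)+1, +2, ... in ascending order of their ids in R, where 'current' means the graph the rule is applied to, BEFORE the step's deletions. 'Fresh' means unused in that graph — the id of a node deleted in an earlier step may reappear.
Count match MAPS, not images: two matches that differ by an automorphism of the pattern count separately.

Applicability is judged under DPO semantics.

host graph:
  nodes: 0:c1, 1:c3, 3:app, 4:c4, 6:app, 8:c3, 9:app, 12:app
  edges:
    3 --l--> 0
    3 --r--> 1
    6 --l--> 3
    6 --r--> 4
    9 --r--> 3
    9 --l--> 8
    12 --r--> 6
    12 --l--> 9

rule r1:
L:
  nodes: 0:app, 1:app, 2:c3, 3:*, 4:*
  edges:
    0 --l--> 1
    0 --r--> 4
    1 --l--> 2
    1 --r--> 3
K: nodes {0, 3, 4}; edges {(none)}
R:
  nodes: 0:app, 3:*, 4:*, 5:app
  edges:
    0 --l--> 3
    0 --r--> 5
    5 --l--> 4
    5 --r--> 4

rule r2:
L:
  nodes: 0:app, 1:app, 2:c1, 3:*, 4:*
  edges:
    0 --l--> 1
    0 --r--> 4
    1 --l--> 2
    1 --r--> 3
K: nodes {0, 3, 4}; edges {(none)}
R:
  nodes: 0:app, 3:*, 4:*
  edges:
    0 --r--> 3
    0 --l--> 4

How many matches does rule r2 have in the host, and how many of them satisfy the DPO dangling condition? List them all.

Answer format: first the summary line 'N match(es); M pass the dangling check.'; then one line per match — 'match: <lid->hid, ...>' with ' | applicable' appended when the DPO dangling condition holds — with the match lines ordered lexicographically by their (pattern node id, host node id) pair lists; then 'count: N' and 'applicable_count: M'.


1 match(es); 0 pass the dangling check.
match: 0->6, 1->3, 2->0, 3->1, 4->4
count: 1
applicable_count: 0
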